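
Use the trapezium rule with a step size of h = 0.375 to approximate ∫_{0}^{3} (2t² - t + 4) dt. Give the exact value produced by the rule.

25.640625

h = (3 − 0)/8 = 0.375.
Nodes t₀,…,t₈ = 0, 0.375, 0.75, 1.125, 1.5, 1.875, 2.25, 2.625, 3.
f(t) = 2t² - t + 4: f₀=4, f₁=3.90625, f₂=4.375, f₃=5.40625, f₄=7, f₅=9.15625, f₆=11.875, f₇=15.15625, f₈=19.
(h/2)·[f₀ + 2f₁ + 2f₂ + 2f₃ + 2f₄ + 2f₅ + 2f₆ + 2f₇ + f₈] = 0.1875·(136.75) = 25.640625.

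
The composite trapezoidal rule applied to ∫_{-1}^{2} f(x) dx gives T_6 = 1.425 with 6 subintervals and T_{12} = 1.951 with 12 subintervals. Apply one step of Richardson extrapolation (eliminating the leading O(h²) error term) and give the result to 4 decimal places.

R = (4·T_{12} − T_6) / 3 = (4·1.951 − 1.425)/3 = (6.379)/3 = 2.1263.

2.1263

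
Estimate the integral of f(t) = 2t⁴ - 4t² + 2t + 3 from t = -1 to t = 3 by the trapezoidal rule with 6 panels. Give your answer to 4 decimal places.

h = (3 − (-1))/6 = 0.666667.
Nodes t₀,…,t₆ = -1, -0.333333, 0.333333, 1, 1.666667, 2.333333, 3.
f(t) = 2t⁴ - 4t² + 2t + 3: f₀=-1, f₁=1.913580, f₂=3.246914, f₃=3, f₄=10.654321, f₅=45.172840, f₆=135.
(h/2)·[f₀ + 2f₁ + 2f₂ + 2f₃ + 2f₄ + 2f₅ + f₆] = 0.333333·(261.975309) = 87.3251.

87.3251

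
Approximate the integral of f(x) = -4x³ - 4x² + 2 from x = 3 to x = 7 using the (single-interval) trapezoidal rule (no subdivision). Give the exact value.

T = (b−a)/2 · [f(3) + f(7)] = 2·[(-142) + (-1566)] = -3416.

-3416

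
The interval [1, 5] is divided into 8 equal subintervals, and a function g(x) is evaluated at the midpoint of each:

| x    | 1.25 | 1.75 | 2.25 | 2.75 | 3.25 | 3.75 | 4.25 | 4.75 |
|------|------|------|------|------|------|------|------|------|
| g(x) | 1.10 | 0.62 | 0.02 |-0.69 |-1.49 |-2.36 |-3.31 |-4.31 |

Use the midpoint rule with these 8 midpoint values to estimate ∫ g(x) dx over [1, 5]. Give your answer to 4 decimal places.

h = 0.5, n = 8.
h·[y(m₁) + y(m₂) + y(m₃) + y(m₄) + y(m₅) + y(m₆) + y(m₇) + y(m₈)] = 0.5·(-10.42) = -5.2100.

-5.2100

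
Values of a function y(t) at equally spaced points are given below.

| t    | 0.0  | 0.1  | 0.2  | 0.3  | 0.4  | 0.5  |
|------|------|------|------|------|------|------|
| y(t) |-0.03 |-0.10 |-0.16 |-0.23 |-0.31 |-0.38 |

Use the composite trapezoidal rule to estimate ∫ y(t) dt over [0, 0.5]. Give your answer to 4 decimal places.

h = 0.1, n = 5.
(h/2)·[y₀ + 2y₁ + 2y₂ + 2y₃ + 2y₄ + y₅] = 0.05·(-2.01) = -0.1005.

-0.1005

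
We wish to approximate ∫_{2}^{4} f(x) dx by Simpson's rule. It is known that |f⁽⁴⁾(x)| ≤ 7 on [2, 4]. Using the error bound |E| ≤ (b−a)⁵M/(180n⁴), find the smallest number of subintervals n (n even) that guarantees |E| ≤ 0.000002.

30

Need 224/(180n⁴) ≤ 0.000002.
n⁴ ≥ 224/(180·0.000002) = 622222 ⇒ n ≥ 28.0858, so the smallest even n is 30. (n must be even for Simpson's rule.)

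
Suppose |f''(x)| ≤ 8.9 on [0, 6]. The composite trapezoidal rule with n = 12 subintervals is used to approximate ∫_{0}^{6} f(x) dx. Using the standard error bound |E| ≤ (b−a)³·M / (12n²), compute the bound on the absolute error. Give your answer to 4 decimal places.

1.1125

|E| ≤ (6)³·8.9 / (12·12²) = 1922.4/1728 = 1.1125.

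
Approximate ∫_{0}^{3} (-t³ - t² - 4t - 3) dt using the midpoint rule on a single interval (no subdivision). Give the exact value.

M = (b−a)·f(1.5) = 3·(-14.625) = -43.875.

-43.875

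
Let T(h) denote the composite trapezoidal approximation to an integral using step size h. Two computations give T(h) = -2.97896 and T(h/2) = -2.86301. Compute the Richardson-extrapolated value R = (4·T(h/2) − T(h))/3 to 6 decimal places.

-2.824360

R = (4·T(h/2) − T(h)) / 3 = (4·(-2.86301) − (-2.97896))/3 = (-8.47308)/3 = -2.824360.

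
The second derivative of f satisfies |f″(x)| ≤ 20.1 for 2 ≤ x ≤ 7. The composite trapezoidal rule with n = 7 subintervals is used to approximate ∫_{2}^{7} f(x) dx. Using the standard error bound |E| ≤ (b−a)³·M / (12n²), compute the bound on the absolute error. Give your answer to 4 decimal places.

|E| ≤ (5)³·20.1 / (12·7²) = 2512.5/588 = 4.2730.

4.2730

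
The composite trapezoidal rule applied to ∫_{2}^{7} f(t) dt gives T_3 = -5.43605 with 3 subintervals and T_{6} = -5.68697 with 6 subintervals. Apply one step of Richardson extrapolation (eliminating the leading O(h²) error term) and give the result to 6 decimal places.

R = (4·T_{6} − T_3) / 3 = (4·(-5.68697) − (-5.43605))/3 = (-17.31183)/3 = -5.770610.

-5.770610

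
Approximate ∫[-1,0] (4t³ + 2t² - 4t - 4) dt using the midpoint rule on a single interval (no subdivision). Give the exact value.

M = (b−a)·f(-0.5) = 1·(-2) = -2.

-2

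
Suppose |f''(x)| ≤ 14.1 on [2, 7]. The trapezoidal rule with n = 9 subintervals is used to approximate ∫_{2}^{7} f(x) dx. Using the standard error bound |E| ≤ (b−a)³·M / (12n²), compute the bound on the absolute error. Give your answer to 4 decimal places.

1.8133

|E| ≤ (5)³·14.1 / (12·9²) = 1762.5/972 = 1.8133.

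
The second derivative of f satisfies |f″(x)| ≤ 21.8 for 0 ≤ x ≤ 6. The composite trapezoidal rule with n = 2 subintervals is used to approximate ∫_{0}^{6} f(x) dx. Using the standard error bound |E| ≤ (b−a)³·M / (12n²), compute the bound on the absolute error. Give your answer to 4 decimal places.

98.1000

|E| ≤ (6)³·21.8 / (12·2²) = 4708.8/48 = 98.1000.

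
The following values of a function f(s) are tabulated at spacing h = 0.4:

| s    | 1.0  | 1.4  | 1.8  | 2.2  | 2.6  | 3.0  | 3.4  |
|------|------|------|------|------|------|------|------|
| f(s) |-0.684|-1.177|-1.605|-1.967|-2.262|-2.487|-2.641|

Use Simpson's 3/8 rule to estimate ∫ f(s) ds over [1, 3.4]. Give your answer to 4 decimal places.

-4.4778

h = 0.4, n = 6.
(3h/8)·[y₀ + 3y₁ + 3y₂ + 2y₃ + 3y₄ + 3y₅ + y₆] = 0.15·(-29.852) = -4.4778.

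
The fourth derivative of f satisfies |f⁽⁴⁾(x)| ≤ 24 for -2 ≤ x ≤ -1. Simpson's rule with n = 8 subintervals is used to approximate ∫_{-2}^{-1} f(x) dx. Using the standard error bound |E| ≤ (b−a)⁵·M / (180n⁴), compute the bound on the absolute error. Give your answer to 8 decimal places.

0.00003255

|E| ≤ (1)⁵·24 / (180·8⁴) = 24/737280 = 0.00003255.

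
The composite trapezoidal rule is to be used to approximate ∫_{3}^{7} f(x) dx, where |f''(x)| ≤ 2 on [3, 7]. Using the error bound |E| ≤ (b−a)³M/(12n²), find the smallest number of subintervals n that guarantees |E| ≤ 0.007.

40

Need 128/(12n²) ≤ 0.007.
n² ≥ 128/(12·0.007) = 1523.81 ⇒ n ≥ 39.0360, so the smallest n is 40.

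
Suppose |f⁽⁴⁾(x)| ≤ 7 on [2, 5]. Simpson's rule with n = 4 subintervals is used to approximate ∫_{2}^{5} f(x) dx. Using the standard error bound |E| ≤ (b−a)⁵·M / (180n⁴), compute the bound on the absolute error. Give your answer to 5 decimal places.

|E| ≤ (3)⁵·7 / (180·4⁴) = 1701/46080 = 0.03691.

0.03691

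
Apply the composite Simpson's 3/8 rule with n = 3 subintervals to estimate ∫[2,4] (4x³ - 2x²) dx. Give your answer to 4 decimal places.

202.6667

h = (4 − 2)/3 = 0.666667.
Nodes x₀,…,x₃ = 2, 2.666667, 3.333333, 4.
f(x) = 4x³ - 2x²: f₀=24, f₁=61.629630, f₂=125.925926, f₃=224.
(3h/8)·[f₀ + 3f₁ + 3f₂ + f₃] = 0.25·(810.666667) = 202.6667.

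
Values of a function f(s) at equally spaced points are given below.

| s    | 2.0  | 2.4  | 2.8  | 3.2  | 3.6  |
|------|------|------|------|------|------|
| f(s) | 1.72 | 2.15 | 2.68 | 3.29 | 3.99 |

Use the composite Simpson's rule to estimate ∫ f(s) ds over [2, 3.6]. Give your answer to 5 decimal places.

4.37733

h = 0.4, n = 4.
(h/3)·[y₀ + 4y₁ + 2y₂ + 4y₃ + y₄] = 0.133333·(32.83) = 4.37733.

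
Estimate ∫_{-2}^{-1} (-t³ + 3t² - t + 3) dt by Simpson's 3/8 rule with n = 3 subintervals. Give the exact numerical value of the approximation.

15.25

h = (-1 − (-2))/3 = 0.333333.
Nodes t₀,…,t₃ = -2, -1.666667, -1.333333, -1.
f(t) = -t³ + 3t² - t + 3: f₀=25, f₁=17.629630, f₂=12.037037, f₃=8.
(3h/8)·[f₀ + 3f₁ + 3f₂ + f₃] = 0.125·(122) = 15.25.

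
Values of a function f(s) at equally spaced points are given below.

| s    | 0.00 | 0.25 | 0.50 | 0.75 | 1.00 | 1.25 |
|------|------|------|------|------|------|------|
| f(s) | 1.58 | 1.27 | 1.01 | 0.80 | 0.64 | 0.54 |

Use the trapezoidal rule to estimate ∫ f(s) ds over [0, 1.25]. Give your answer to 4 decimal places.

1.1950

h = 0.25, n = 5.
(h/2)·[y₀ + 2y₁ + 2y₂ + 2y₃ + 2y₄ + y₅] = 0.125·(9.56) = 1.1950.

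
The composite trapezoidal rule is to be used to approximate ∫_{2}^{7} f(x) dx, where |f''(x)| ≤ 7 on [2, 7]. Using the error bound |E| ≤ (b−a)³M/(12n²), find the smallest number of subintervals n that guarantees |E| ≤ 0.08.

31

Need 875/(12n²) ≤ 0.08.
n² ≥ 875/(12·0.08) = 911.458 ⇒ n ≥ 30.1904, so the smallest n is 31.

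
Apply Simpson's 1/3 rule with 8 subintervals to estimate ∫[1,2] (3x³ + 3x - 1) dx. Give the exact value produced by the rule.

14.75

h = (2 − 1)/8 = 0.125.
Nodes x₀,…,x₈ = 1, 1.125, 1.25, 1.375, 1.5, 1.625, 1.75, 1.875, 2.
f(x) = 3x³ + 3x - 1: f₀=5, f₁=6.646484375, f₂=8.609375, f₃=10.923828125, f₄=13.625, f₅=16.748046875, f₆=20.328125, f₇=24.400390625, f₈=29.
(h/3)·[f₀ + 4f₁ + 2f₂ + 4f₃ + 2f₄ + 4f₅ + 2f₆ + 4f₇ + f₈] = 0.041667·(354) = 14.75.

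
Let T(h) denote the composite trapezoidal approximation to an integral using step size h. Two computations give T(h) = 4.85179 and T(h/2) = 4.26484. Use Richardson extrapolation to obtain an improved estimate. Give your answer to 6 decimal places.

R = (4·T(h/2) − T(h)) / 3 = (4·4.26484 − 4.85179)/3 = (12.20757)/3 = 4.069190.

4.069190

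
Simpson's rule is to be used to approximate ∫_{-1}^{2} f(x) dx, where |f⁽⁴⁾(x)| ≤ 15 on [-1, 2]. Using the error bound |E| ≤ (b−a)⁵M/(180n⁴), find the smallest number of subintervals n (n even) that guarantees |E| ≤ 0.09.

Need 3645/(180n⁴) ≤ 0.09.
n⁴ ≥ 3645/(180·0.09) = 225 ⇒ n ≥ 3.8730, so the smallest even n is 4. (n must be even for Simpson's rule.)

4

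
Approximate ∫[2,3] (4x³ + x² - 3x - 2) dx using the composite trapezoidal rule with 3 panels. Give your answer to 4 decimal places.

62.4074

h = (3 − 2)/3 = 0.333333.
Nodes x₀,…,x₃ = 2, 2.333333, 2.666667, 3.
f(x) = 4x³ + x² - 3x - 2: f₀=28, f₁=47.259259, f₂=72.962963, f₃=106.
(h/2)·[f₀ + 2f₁ + 2f₂ + f₃] = 0.166667·(374.444444) = 62.4074.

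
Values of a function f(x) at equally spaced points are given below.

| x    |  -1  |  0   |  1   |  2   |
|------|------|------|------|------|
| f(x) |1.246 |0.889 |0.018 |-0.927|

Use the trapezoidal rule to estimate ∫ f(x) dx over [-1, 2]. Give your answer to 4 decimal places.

1.0665

h = 1, n = 3.
(h/2)·[y₀ + 2y₁ + 2y₂ + y₃] = 0.5·(2.133) = 1.0665.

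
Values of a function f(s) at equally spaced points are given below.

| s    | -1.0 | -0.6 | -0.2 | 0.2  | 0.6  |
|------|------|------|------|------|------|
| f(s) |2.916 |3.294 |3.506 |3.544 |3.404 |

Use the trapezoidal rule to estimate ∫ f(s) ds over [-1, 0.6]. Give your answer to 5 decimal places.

5.40160

h = 0.4, n = 4.
(h/2)·[y₀ + 2y₁ + 2y₂ + 2y₃ + y₄] = 0.2·(27.008) = 5.40160.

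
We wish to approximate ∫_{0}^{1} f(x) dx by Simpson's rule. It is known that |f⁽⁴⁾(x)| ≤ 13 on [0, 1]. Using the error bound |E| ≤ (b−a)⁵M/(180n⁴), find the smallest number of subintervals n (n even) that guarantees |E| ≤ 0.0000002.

26

Need 13/(180n⁴) ≤ 0.0000002.
n⁴ ≥ 13/(180·0.0000002) = 361111 ⇒ n ≥ 24.5138, so the smallest even n is 26. (n must be even for Simpson's rule.)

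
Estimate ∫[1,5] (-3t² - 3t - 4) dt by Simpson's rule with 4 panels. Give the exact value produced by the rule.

-176

h = (5 − 1)/4 = 1.
Nodes t₀,…,t₄ = 1, 2, 3, 4, 5.
f(t) = -3t² - 3t - 4: f₀=-10, f₁=-22, f₂=-40, f₃=-64, f₄=-94.
(h/3)·[f₀ + 4f₁ + 2f₂ + 4f₃ + f₄] = 0.333333·(-528) = -176.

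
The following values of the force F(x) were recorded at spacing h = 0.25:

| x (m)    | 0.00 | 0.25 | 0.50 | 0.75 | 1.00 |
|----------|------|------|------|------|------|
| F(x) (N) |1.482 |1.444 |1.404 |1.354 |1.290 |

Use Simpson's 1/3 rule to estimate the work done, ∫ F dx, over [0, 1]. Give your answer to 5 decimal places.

1.39767

h = 0.25, n = 4.
(h/3)·[y₀ + 4y₁ + 2y₂ + 4y₃ + y₄] = 0.083333·(16.772) = 1.39767.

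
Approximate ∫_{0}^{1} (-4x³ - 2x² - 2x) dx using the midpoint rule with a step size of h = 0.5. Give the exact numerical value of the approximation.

h = (1 − 0)/2 = 0.5.
Midpoints m₁,…,m₂ = 0.25, 0.75.
f(m₁)=-0.6875, f(m₂)=-4.3125.
h·[f(m₁) + f(m₂)] = 0.5·(-5) = -2.5.

-2.5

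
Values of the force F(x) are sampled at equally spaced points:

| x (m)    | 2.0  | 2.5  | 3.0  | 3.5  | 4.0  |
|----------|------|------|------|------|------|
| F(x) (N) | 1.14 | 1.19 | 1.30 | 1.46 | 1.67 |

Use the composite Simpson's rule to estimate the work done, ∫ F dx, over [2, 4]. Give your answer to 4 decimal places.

h = 0.5, n = 4.
(h/3)·[y₀ + 4y₁ + 2y₂ + 4y₃ + y₄] = 0.166667·(16.01) = 2.6683.

2.6683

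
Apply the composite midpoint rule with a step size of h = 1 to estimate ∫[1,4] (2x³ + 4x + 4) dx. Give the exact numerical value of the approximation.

165.75

h = (4 − 1)/3 = 1.
Midpoints m₁,…,m₃ = 1.5, 2.5, 3.5.
f(m₁)=16.75, f(m₂)=45.25, f(m₃)=103.75.
h·[f(m₁) + f(m₂) + f(m₃)] = 1·(165.75) = 165.75.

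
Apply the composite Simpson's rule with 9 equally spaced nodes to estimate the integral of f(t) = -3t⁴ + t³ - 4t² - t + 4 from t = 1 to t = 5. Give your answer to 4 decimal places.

h = (5 − 1)/8 = 0.5.
Nodes t₀,…,t₈ = 1, 1.5, 2, 2.5, 3, 3.5, 4, 4.5, 5.
f(t) = -3t⁴ + t³ - 4t² - t + 4: f₀=-3, f₁=-18.3125, f₂=-54, f₃=-125.0625, f₄=-251, f₅=-455.8125, f₆=-768, f₇=-1220.5625, f₈=-1851.
(h/3)·[f₀ + 4f₁ + 2f₂ + 4f₃ + 2f₄ + 4f₅ + 2f₆ + 4f₇ + f₈] = 0.166667·(-11279) = -1879.8333.

-1879.8333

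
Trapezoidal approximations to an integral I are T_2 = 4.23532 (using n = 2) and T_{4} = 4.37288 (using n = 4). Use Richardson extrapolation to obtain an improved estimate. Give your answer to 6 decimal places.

4.418733

R = (4·T_{4} − T_2) / 3 = (4·4.37288 − 4.23532)/3 = (13.25620)/3 = 4.418733.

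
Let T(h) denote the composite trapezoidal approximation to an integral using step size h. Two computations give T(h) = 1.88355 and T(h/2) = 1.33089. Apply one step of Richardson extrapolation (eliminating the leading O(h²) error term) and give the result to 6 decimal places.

1.146670

R = (4·T(h/2) − T(h)) / 3 = (4·1.33089 − 1.88355)/3 = (3.44001)/3 = 1.146670.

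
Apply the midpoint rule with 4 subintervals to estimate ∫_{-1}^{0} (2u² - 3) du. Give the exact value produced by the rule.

h = (0 − (-1))/4 = 0.25.
Midpoints m₁,…,m₄ = -0.875, -0.625, -0.375, -0.125.
f(m₁)=-1.46875, f(m₂)=-2.21875, f(m₃)=-2.71875, f(m₄)=-2.96875.
h·[f(m₁) + f(m₂) + f(m₃) + f(m₄)] = 0.25·(-9.375) = -2.34375.

-2.34375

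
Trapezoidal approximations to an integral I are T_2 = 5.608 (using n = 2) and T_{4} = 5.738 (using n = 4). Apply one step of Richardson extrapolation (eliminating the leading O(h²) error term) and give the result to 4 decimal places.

R = (4·T_{4} − T_2) / 3 = (4·5.738 − 5.608)/3 = (17.344)/3 = 5.7813.

5.7813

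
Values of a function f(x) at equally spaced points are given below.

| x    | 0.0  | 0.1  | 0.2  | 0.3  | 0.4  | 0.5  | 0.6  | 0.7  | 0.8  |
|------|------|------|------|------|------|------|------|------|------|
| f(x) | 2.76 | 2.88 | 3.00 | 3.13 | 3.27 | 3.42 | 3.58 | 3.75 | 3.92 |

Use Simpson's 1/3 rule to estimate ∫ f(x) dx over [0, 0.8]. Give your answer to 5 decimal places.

h = 0.1, n = 8.
(h/3)·[y₀ + 4y₁ + 2y₂ + 4y₃ + 2y₄ + 4y₅ + 2y₆ + 4y₇ + y₈] = 0.033333·(79.10) = 2.63667.

2.63667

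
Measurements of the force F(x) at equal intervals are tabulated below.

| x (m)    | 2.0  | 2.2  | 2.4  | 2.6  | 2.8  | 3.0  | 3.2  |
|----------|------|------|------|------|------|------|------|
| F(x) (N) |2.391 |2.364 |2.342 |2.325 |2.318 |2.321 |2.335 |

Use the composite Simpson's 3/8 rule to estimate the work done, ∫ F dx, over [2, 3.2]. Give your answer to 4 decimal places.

2.8058

h = 0.2, n = 6.
(3h/8)·[y₀ + 3y₁ + 3y₂ + 2y₃ + 3y₄ + 3y₅ + y₆] = 0.075·(37.411) = 2.8058.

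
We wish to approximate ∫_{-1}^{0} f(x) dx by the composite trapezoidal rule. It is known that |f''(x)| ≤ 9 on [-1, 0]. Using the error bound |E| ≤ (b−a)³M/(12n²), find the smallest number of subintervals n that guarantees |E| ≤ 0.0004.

Need 9/(12n²) ≤ 0.0004.
n² ≥ 9/(12·0.0004) = 1875 ⇒ n ≥ 43.3013, so the smallest n is 44.

44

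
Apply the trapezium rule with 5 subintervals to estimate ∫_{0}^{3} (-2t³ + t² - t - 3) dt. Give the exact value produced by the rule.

-46.44

h = (3 − 0)/5 = 0.6.
Nodes t₀,…,t₅ = 0, 0.6, 1.2, 1.8, 2.4, 3.
f(t) = -2t³ + t² - t - 3: f₀=-3, f₁=-3.672, f₂=-6.216, f₃=-13.224, f₄=-27.288, f₅=-51.
(h/2)·[f₀ + 2f₁ + 2f₂ + 2f₃ + 2f₄ + f₅] = 0.3·(-154.8) = -46.44.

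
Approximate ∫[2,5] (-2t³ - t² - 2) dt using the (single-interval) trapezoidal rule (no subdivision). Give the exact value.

T = (b−a)/2 · [f(2) + f(5)] = 1.5·[(-22) + (-277)] = -448.5.

-448.5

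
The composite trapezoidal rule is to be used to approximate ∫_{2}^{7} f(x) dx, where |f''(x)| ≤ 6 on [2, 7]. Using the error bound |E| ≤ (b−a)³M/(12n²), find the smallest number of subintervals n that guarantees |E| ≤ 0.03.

46

Need 750/(12n²) ≤ 0.03.
n² ≥ 750/(12·0.03) = 2083.33 ⇒ n ≥ 45.6435, so the smallest n is 46.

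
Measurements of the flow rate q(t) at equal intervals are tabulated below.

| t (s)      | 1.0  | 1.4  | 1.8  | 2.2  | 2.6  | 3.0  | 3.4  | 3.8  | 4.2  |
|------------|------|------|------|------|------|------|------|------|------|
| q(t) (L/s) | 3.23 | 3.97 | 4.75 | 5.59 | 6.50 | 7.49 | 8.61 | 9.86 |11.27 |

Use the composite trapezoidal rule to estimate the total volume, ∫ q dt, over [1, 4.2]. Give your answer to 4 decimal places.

h = 0.4, n = 8.
(h/2)·[y₀ + 2y₁ + 2y₂ + 2y₃ + 2y₄ + 2y₅ + 2y₆ + 2y₇ + y₈] = 0.2·(108.04) = 21.6080.

21.6080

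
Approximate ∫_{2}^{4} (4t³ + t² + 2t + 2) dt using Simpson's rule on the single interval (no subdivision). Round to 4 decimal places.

S = (b−a)/6 · [f(2) + 4f(3) + f(4)] = 0.333333·[42 + 4·125 + 282] = 274.6667.

274.6667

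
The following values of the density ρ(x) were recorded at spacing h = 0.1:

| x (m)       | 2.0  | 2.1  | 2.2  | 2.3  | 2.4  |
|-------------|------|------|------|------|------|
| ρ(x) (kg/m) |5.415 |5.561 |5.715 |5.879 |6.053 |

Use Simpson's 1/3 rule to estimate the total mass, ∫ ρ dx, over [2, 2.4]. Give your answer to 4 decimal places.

h = 0.1, n = 4.
(h/3)·[y₀ + 4y₁ + 2y₂ + 4y₃ + y₄] = 0.033333·(68.658) = 2.2886.

2.2886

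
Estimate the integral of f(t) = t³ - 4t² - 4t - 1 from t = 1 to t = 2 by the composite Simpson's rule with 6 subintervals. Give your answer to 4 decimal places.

-12.5833

h = (2 − 1)/6 = 0.166667.
Nodes t₀,…,t₆ = 1, 1.166667, 1.333333, 1.5, 1.666667, 1.833333, 2.
f(t) = t³ - 4t² - 4t - 1: f₀=-8, f₁=-9.523148, f₂=-11.074074, f₃=-12.625, f₄=-14.148148, f₅=-15.615741, f₆=-17.
(h/3)·[f₀ + 4f₁ + 2f₂ + 4f₃ + 2f₄ + 4f₅ + f₆] = 0.055556·(-226.5) = -12.5833.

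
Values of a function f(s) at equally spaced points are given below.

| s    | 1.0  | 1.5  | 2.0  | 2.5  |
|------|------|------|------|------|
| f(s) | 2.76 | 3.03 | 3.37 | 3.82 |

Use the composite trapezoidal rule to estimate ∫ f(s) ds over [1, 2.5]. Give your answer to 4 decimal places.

4.8450

h = 0.5, n = 3.
(h/2)·[y₀ + 2y₁ + 2y₂ + y₃] = 0.25·(19.38) = 4.8450.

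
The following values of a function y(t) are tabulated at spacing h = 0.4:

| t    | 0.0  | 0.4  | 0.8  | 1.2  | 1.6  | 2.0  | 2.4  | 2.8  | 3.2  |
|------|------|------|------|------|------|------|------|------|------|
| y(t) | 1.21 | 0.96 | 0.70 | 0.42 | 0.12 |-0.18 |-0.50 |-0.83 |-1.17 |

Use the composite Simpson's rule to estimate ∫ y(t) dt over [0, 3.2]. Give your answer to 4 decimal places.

h = 0.4, n = 8.
(h/3)·[y₀ + 4y₁ + 2y₂ + 4y₃ + 2y₄ + 4y₅ + 2y₆ + 4y₇ + y₈] = 0.133333·(2.16) = 0.2880.

0.2880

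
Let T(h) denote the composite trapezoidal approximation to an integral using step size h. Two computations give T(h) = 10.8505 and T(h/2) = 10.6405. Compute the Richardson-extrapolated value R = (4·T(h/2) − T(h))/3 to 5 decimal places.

R = (4·T(h/2) − T(h)) / 3 = (4·10.6405 − 10.8505)/3 = (31.7115)/3 = 10.57050.

10.57050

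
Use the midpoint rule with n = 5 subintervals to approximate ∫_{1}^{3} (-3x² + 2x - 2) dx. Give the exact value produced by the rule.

-21.92

h = (3 − 1)/5 = 0.4.
Midpoints m₁,…,m₅ = 1.2, 1.6, 2, 2.4, 2.8.
f(m₁)=-3.92, f(m₂)=-6.48, f(m₃)=-10, f(m₄)=-14.48, f(m₅)=-19.92.
h·[f(m₁) + f(m₂) + f(m₃) + f(m₄) + f(m₅)] = 0.4·(-54.8) = -21.92.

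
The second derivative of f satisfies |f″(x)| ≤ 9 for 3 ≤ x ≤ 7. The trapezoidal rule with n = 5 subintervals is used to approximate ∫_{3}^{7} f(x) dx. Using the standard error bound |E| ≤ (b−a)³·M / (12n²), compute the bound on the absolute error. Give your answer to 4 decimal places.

1.9200

|E| ≤ (4)³·9 / (12·5²) = 576/300 = 1.9200.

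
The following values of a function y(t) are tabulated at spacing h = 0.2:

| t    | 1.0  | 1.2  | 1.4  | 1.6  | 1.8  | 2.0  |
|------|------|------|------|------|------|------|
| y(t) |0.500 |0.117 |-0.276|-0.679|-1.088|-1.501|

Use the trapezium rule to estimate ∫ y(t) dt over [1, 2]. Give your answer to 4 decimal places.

h = 0.2, n = 5.
(h/2)·[y₀ + 2y₁ + 2y₂ + 2y₃ + 2y₄ + y₅] = 0.1·(-4.853) = -0.4853.

-0.4853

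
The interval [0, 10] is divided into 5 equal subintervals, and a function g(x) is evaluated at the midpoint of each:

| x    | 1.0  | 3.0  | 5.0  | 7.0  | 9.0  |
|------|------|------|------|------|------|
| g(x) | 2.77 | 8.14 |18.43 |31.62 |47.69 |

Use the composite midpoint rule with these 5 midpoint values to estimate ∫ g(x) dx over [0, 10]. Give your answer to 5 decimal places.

217.30000

h = 2, n = 5.
h·[y(m₁) + y(m₂) + y(m₃) + y(m₄) + y(m₅)] = 2·(108.65) = 217.30000.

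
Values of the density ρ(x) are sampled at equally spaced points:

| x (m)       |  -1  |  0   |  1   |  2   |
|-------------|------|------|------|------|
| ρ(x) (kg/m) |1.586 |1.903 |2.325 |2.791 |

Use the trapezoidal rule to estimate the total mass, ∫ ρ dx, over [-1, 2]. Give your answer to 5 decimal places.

6.41650

h = 1, n = 3.
(h/2)·[y₀ + 2y₁ + 2y₂ + y₃] = 0.5·(12.833) = 6.41650.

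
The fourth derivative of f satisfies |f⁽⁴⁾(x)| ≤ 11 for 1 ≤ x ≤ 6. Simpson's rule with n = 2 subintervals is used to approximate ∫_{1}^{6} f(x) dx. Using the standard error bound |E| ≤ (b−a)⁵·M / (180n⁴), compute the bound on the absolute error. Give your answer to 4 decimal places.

|E| ≤ (5)⁵·11 / (180·2⁴) = 34375/2880 = 11.9358.

11.9358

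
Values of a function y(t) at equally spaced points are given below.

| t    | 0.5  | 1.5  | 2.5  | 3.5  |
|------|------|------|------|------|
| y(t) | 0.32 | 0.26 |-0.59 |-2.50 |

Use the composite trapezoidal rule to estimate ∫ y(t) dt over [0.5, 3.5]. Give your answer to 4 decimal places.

h = 1, n = 3.
(h/2)·[y₀ + 2y₁ + 2y₂ + y₃] = 0.5·(-2.84) = -1.4200.

-1.4200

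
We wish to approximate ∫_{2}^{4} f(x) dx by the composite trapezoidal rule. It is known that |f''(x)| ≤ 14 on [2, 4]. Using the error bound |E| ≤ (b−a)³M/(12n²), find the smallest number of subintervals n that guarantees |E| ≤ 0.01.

31

Need 112/(12n²) ≤ 0.01.
n² ≥ 112/(12·0.01) = 933.333 ⇒ n ≥ 30.5505, so the smallest n is 31.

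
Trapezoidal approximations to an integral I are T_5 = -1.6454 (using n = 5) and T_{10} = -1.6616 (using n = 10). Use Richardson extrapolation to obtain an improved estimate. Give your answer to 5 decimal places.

R = (4·T_{10} − T_5) / 3 = (4·(-1.6616) − (-1.6454))/3 = (-5.0010)/3 = -1.66700.

-1.66700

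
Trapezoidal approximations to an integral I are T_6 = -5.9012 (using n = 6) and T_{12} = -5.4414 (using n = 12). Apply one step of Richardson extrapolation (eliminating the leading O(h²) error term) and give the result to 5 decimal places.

R = (4·T_{12} − T_6) / 3 = (4·(-5.4414) − (-5.9012))/3 = (-15.8644)/3 = -5.28813.

-5.28813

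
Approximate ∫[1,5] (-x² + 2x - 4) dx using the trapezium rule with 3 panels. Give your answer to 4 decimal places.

-34.5185

h = (5 − 1)/3 = 1.333333.
Nodes x₀,…,x₃ = 1, 2.333333, 3.666667, 5.
f(x) = -x² + 2x - 4: f₀=-3, f₁=-4.777778, f₂=-10.111111, f₃=-19.
(h/2)·[f₀ + 2f₁ + 2f₂ + f₃] = 0.666667·(-51.777778) = -34.5185.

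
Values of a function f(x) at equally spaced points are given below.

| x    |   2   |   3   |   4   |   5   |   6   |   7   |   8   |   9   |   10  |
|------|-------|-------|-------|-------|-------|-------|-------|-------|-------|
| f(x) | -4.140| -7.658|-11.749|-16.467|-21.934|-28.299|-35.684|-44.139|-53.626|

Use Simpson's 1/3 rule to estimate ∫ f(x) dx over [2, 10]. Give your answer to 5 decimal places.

-194.25067

h = 1, n = 8.
(h/3)·[y₀ + 4y₁ + 2y₂ + 4y₃ + 2y₄ + 4y₅ + 2y₆ + 4y₇ + y₈] = 0.333333·(-582.752) = -194.25067.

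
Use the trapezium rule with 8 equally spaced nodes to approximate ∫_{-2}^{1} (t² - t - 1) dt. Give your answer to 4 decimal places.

h = (1 − (-2))/7 = 0.428571.
Nodes t₀,…,t₇ = -2, -1.571429, -1.142857, -0.714286, -0.285714, 0.142857, 0.571429, 1.
f(t) = t² - t - 1: f₀=5, f₁=3.040816, f₂=1.448980, f₃=0.224490, f₄=-0.632653, f₅=-1.122449, f₆=-1.244898, f₇=-1.
(h/2)·[f₀ + 2f₁ + 2f₂ + 2f₃ + 2f₄ + 2f₅ + 2f₆ + f₇] = 0.214286·(7.428571) = 1.5918.

1.5918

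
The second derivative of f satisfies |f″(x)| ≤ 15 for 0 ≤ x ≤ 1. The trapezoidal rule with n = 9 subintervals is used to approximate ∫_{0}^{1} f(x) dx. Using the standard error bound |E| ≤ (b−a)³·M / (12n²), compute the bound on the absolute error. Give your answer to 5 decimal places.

|E| ≤ (1)³·15 / (12·9²) = 15/972 = 0.01543.

0.01543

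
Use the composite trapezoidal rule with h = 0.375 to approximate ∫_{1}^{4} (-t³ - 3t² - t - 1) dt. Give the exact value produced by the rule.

-137.98828125

h = (4 − 1)/8 = 0.375.
Nodes t₀,…,t₈ = 1, 1.375, 1.75, 2.125, 2.5, 2.875, 3.25, 3.625, 4.
f(t) = -t³ - 3t² - t - 1: f₀=-6, f₁=-10.646484375, f₂=-17.296875, f₃=-26.267578125, f₄=-37.875, f₅=-52.435546875, f₆=-70.265625, f₇=-91.681640625, f₈=-117.
(h/2)·[f₀ + 2f₁ + 2f₂ + 2f₃ + 2f₄ + 2f₅ + 2f₆ + 2f₇ + f₈] = 0.1875·(-735.9375) = -137.98828125.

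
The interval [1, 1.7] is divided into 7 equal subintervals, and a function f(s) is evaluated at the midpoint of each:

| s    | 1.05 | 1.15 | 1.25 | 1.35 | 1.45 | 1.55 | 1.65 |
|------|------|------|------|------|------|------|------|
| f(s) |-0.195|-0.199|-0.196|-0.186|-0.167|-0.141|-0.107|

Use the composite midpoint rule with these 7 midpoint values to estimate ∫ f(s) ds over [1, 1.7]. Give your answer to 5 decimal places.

h = 0.1, n = 7.
h·[y(m₁) + y(m₂) + y(m₃) + y(m₄) + y(m₅) + y(m₆) + y(m₇)] = 0.1·(-1.191) = -0.11910.

-0.11910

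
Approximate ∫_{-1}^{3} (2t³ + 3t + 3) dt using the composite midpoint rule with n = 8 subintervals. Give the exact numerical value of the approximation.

h = (3 − (-1))/8 = 0.5.
Midpoints m₁,…,m₈ = -0.75, -0.25, 0.25, 0.75, 1.25, 1.75, 2.25, 2.75.
f(m₁)=-0.09375, f(m₂)=2.21875, f(m₃)=3.78125, f(m₄)=6.09375, f(m₅)=10.65625, f(m₆)=18.96875, f(m₇)=32.53125, f(m₈)=52.84375.
h·[f(m₁) + f(m₂) + f(m₃) + f(m₄) + f(m₅) + f(m₆) + f(m₇) + f(m₈)] = 0.5·(127) = 63.5.

63.5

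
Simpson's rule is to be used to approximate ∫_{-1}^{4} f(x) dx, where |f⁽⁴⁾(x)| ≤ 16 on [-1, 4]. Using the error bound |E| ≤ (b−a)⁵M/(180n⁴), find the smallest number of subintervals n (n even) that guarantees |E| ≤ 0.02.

Need 50000/(180n⁴) ≤ 0.02.
n⁴ ≥ 50000/(180·0.02) = 13888.9 ⇒ n ≥ 10.8559, so the smallest even n is 12. (n must be even for Simpson's rule.)

12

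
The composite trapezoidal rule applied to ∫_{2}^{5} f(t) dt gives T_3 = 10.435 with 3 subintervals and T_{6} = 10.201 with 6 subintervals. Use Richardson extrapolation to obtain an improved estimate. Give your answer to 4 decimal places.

10.1230

R = (4·T_{6} − T_3) / 3 = (4·10.201 − 10.435)/3 = (30.369)/3 = 10.1230.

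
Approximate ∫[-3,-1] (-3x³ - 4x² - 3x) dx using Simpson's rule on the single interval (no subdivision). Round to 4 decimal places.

37.3333

S = (b−a)/6 · [f(-3) + 4f(-2) + f(-1)] = 0.333333·[54 + 4·14 + 2] = 37.3333.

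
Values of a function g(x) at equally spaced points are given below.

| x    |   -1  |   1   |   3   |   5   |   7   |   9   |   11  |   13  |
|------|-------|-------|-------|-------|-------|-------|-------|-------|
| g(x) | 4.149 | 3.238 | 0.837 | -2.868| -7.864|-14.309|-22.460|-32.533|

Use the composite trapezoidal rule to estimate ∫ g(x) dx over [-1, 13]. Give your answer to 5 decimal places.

h = 2, n = 7.
(h/2)·[y₀ + 2y₁ + 2y₂ + 2y₃ + 2y₄ + 2y₅ + 2y₆ + y₇] = 1·(-115.236) = -115.23600.

-115.23600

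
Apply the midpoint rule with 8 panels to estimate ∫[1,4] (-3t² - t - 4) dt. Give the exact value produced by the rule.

-82.39453125

h = (4 − 1)/8 = 0.375.
Midpoints m₁,…,m₈ = 1.1875, 1.5625, 1.9375, 2.3125, 2.6875, 3.0625, 3.4375, 3.8125.
f(m₁)=-9.41796875, f(m₂)=-12.88671875, f(m₃)=-17.19921875, f(m₄)=-22.35546875, f(m₅)=-28.35546875, f(m₆)=-35.19921875, f(m₇)=-42.88671875, f(m₈)=-51.41796875.
h·[f(m₁) + f(m₂) + f(m₃) + f(m₄) + f(m₅) + f(m₆) + f(m₇) + f(m₈)] = 0.375·(-219.71875) = -82.39453125.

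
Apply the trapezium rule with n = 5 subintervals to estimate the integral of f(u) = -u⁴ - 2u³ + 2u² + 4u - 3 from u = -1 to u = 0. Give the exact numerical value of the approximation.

-4.01328

h = (0 − (-1))/5 = 0.2.
Nodes u₀,…,u₅ = -1, -0.8, -0.6, -0.4, -0.2, 0.
f(u) = -u⁴ - 2u³ + 2u² + 4u - 3: f₀=-4, f₁=-4.3056, f₂=-4.3776, f₃=-4.1776, f₄=-3.7056, f₅=-3.
(h/2)·[f₀ + 2f₁ + 2f₂ + 2f₃ + 2f₄ + f₅] = 0.1·(-40.1328) = -4.01328.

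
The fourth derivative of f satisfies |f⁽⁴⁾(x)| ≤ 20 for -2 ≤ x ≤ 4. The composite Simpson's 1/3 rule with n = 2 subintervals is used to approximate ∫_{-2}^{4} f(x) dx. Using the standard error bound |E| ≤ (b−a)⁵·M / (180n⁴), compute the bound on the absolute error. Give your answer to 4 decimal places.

|E| ≤ (6)⁵·20 / (180·2⁴) = 155520/2880 = 54.0000.

54.0000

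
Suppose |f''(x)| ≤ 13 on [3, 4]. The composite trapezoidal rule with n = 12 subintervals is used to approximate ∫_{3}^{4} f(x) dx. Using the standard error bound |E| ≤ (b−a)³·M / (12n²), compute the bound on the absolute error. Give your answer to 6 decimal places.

0.007523

|E| ≤ (1)³·13 / (12·12²) = 13/1728 = 0.007523.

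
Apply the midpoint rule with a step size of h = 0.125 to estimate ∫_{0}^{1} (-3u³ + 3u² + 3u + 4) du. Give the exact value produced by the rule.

h = (1 − 0)/8 = 0.125.
Midpoints m₁,…,m₈ = 0.0625, 0.1875, 0.3125, 0.4375, 0.5625, 0.6875, 0.8125, 0.9375.
f(m₁)=4.198486328125, f(m₂)=4.648193359375, f(m₃)=5.138916015625, f(m₄)=5.635498046875, f(m₅)=6.102783203125, f(m₆)=6.505615234375, f(m₇)=6.808837890625, f(m₈)=6.977294921875.
h·[f(m₁) + f(m₂) + f(m₃) + f(m₄) + f(m₅) + f(m₆) + f(m₇) + f(m₈)] = 0.125·(46.015625) = 5.751953125.

5.751953125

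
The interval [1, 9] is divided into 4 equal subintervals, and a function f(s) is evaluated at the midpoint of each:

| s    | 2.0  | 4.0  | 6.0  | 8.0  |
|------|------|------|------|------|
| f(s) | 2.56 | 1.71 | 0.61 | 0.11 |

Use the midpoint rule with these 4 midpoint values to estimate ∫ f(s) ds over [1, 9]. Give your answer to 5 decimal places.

h = 2, n = 4.
h·[y(m₁) + y(m₂) + y(m₃) + y(m₄)] = 2·(4.99) = 9.98000.

9.98000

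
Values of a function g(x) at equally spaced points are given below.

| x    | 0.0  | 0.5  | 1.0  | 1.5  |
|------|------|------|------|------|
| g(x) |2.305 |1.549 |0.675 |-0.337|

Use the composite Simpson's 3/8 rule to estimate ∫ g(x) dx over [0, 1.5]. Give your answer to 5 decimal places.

1.62000

h = 0.5, n = 3.
(3h/8)·[y₀ + 3y₁ + 3y₂ + y₃] = 0.1875·(8.640) = 1.62000.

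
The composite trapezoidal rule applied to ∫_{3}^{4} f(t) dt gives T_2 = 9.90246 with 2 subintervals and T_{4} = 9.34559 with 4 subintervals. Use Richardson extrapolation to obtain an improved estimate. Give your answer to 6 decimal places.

R = (4·T_{4} − T_2) / 3 = (4·9.34559 − 9.90246)/3 = (27.47990)/3 = 9.159967.

9.159967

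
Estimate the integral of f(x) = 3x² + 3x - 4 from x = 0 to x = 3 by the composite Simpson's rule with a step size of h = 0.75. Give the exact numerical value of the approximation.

28.5

h = (3 − 0)/4 = 0.75.
Nodes x₀,…,x₄ = 0, 0.75, 1.5, 2.25, 3.
f(x) = 3x² + 3x - 4: f₀=-4, f₁=-0.0625, f₂=7.25, f₃=17.9375, f₄=32.
(h/3)·[f₀ + 4f₁ + 2f₂ + 4f₃ + f₄] = 0.25·(114) = 28.5.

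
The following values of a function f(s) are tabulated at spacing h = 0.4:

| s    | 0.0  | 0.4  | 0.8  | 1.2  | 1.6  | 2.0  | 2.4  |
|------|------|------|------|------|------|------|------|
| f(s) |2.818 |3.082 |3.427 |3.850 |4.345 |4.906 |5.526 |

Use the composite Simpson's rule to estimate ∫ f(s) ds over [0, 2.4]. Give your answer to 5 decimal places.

h = 0.4, n = 6.
(h/3)·[y₀ + 4y₁ + 2y₂ + 4y₃ + 2y₄ + 4y₅ + y₆] = 0.133333·(71.240) = 9.49867.

9.49867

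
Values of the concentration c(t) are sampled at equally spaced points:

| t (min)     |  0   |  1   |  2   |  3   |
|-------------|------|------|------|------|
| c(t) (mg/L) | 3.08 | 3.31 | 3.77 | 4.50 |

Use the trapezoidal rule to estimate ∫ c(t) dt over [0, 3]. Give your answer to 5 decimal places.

h = 1, n = 3.
(h/2)·[y₀ + 2y₁ + 2y₂ + y₃] = 0.5·(21.74) = 10.87000.

10.87000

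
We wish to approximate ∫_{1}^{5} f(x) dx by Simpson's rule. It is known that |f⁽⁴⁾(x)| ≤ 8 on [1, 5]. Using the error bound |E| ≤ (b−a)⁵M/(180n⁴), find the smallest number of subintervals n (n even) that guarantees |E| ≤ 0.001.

Need 8192/(180n⁴) ≤ 0.001.
n⁴ ≥ 8192/(180·0.001) = 45511.1 ⇒ n ≥ 14.6059, so the smallest even n is 16. (n must be even for Simpson's rule.)

16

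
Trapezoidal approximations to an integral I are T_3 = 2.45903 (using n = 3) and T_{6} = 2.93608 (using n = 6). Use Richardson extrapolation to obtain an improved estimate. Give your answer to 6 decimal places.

3.095097

R = (4·T_{6} − T_3) / 3 = (4·2.93608 − 2.45903)/3 = (9.28529)/3 = 3.095097.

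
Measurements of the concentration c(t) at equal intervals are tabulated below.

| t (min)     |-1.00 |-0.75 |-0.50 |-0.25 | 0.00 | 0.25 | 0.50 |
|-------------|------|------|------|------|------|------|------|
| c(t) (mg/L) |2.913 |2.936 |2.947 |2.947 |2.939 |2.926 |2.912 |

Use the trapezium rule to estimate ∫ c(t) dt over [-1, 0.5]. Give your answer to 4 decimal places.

4.4019

h = 0.25, n = 6.
(h/2)·[y₀ + 2y₁ + 2y₂ + 2y₃ + 2y₄ + 2y₅ + y₆] = 0.125·(35.215) = 4.4019.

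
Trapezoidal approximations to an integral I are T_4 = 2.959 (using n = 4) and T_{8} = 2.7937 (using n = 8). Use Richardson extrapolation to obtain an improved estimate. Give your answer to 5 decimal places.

2.73860

R = (4·T_{8} − T_4) / 3 = (4·2.7937 − 2.959)/3 = (8.2158)/3 = 2.73860.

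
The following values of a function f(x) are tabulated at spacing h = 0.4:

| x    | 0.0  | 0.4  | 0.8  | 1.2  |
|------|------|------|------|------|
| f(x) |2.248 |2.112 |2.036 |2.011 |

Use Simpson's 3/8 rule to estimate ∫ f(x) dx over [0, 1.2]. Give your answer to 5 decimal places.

2.50545

h = 0.4, n = 3.
(3h/8)·[y₀ + 3y₁ + 3y₂ + y₃] = 0.15·(16.703) = 2.50545.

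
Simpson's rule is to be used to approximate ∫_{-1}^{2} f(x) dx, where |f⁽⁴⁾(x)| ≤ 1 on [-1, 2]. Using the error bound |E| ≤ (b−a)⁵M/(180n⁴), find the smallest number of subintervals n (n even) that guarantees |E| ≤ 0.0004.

8

Need 243/(180n⁴) ≤ 0.0004.
n⁴ ≥ 243/(180·0.0004) = 3375 ⇒ n ≥ 7.6220, so the smallest even n is 8. (n must be even for Simpson's rule.)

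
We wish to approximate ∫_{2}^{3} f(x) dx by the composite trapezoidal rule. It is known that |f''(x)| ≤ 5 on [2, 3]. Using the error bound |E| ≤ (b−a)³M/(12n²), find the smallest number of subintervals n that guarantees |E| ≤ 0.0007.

Need 5/(12n²) ≤ 0.0007.
n² ≥ 5/(12·0.0007) = 595.238 ⇒ n ≥ 24.3975, so the smallest n is 25.

25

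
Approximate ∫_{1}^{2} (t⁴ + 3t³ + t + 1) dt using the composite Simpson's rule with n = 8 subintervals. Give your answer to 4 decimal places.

19.9500

h = (2 − 1)/8 = 0.125.
Nodes t₀,…,t₈ = 1, 1.125, 1.25, 1.375, 1.5, 1.625, 1.75, 1.875, 2.
f(t) = t⁴ + 3t³ + t + 1: f₀=6, f₁=7.998291015625, f₂=10.55078125, f₃=13.748291015625, f₄=17.6875, f₅=22.470947265625, f₆=28.20703125, f₇=35.010009765625, f₈=43.
(h/3)·[f₀ + 4f₁ + 2f₂ + 4f₃ + 2f₄ + 4f₅ + 2f₆ + 4f₇ + f₈] = 0.041667·(478.80078125) = 19.9500.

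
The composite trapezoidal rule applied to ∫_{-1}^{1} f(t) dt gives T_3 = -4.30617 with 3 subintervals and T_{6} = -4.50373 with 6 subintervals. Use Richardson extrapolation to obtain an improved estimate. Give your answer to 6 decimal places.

-4.569583

R = (4·T_{6} − T_3) / 3 = (4·(-4.50373) − (-4.30617))/3 = (-13.70875)/3 = -4.569583.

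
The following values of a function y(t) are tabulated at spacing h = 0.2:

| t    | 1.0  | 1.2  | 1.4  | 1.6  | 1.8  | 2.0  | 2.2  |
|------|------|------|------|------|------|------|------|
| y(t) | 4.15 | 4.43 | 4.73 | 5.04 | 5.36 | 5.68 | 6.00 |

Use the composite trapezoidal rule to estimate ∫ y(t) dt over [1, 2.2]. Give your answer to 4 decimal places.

6.0630

h = 0.2, n = 6.
(h/2)·[y₀ + 2y₁ + 2y₂ + 2y₃ + 2y₄ + 2y₅ + y₆] = 0.1·(60.63) = 6.0630.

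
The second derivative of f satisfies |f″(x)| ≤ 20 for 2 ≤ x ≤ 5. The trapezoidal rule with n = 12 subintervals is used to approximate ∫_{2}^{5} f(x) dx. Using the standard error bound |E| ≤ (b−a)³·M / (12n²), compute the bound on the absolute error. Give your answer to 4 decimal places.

|E| ≤ (3)³·20 / (12·12²) = 540/1728 = 0.3125.

0.3125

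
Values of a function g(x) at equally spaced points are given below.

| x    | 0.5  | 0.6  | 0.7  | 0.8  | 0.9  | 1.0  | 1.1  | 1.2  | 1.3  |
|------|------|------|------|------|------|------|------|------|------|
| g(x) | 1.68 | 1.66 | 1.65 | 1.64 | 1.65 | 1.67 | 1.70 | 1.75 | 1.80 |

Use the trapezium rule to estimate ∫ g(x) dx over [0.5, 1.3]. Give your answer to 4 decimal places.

h = 0.1, n = 8.
(h/2)·[y₀ + 2y₁ + 2y₂ + 2y₃ + 2y₄ + 2y₅ + 2y₆ + 2y₇ + y₈] = 0.05·(26.92) = 1.3460.

1.3460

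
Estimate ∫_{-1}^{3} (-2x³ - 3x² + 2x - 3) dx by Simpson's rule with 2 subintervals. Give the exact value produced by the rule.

-72

h = (3 − (-1))/2 = 2.
Nodes x₀,…,x₂ = -1, 1, 3.
f(x) = -2x³ - 3x² + 2x - 3: f₀=-6, f₁=-6, f₂=-78.
(h/3)·[f₀ + 4f₁ + f₂] = 0.666667·(-108) = -72.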